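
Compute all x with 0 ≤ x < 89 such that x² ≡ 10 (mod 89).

30, 59

89 ≡ 1 (mod 4), so we find a root by search.
Trying successive values, 30² = 900 ≡ 10 (mod 89). The other root is 89 − 30 = 59.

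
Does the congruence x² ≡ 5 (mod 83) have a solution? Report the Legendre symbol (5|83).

Reciprocity: 5 ≡ 1 and 83 ≡ 3 (mod 4), so (5/83) = +(83/5).
Reduce top mod 5: now compute (3/5).
Reciprocity: 3 ≡ 3 and 5 ≡ 1 (mod 4), so (3/5) = +(5/3).
Reduce top mod 3: now compute (2/3).
Pull out 2: since 3 ≡ 3 (mod 8), (2/3) = -1.
Reached (1/3) = 1. Collecting the sign flips along the way, the symbol is -1.

-1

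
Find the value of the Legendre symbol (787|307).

-1

First reduce: 787 ≡ 173 (mod 307).
Reciprocity: 173 ≡ 1 and 307 ≡ 3 (mod 4), so (173/307) = +(307/173).
Reduce top mod 173: now compute (134/173).
Pull out 2: since 173 ≡ 5 (mod 8), (2/173) = -1.
Reciprocity: 67 ≡ 3 and 173 ≡ 1 (mod 4), so (67/173) = +(173/67).
Reduce top mod 67: now compute (39/67).
Reciprocity: 39 ≡ 3 and 67 ≡ 3 (mod 4), so (39/67) = −(67/39).
Reduce top mod 39: now compute (28/39).
Pull out 2^2: since 39 ≡ 7 (mod 8), (2/39) = +1, so (2/39)^2 = +1.
Reciprocity: 7 ≡ 3 and 39 ≡ 3 (mod 4), so (7/39) = −(39/7).
Reduce top mod 7: now compute (4/7).
Pull out 2^2: since 7 ≡ 7 (mod 8), (2/7) = +1, so (2/7)^2 = +1.
Reached (1/7) = 1. Collecting the sign flips along the way, the symbol is -1.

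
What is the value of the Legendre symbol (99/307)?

1

Reciprocity: 99 ≡ 3 and 307 ≡ 3 (mod 4), so (99/307) = −(307/99).
Reduce top mod 99: now compute (10/99).
Pull out 2: since 99 ≡ 3 (mod 8), (2/99) = -1.
Reciprocity: 5 ≡ 1 and 99 ≡ 3 (mod 4), so (5/99) = +(99/5).
Reduce top mod 5: now compute (4/5).
Pull out 2^2: since 5 ≡ 5 (mod 8), (2/5) = -1, so (2/5)^2 = +1.
Reached (1/5) = 1. Collecting the sign flips along the way, the symbol is +1.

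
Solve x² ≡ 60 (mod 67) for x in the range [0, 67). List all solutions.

Since 67 ≡ 3 (mod 4), a square root of 60 is 60^((67+1)/4) = 60^17 mod 67.
Repeated squaring: 60^2≡49, 60^4≡56, 60^8≡54, 60^16≡35 (mod 67).
60^17 = 60^(16+1) ≡ 23 (mod 67).
Check: 23² = 529 ≡ 60 (mod 67). The two roots are 23 and 44.

23, 44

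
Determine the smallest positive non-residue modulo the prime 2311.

(2/2311) = +1, so 2 is a residue.
(3/2311) = −1, so 3 is the smallest positive non-residue mod 2311.

3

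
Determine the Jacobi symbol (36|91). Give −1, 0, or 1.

1

Pull out 2^2: since 91 ≡ 3 (mod 8), (2/91) = -1, so (2/91)^2 = +1.
Reciprocity: 9 ≡ 1 and 91 ≡ 3 (mod 4), so (9/91) = +(91/9).
Reduce top mod 9: now compute (1/9).
Reached (1/9) = 1. Collecting the sign flips along the way, the symbol is +1.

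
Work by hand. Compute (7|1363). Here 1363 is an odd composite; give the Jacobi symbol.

1

Reciprocity: 7 ≡ 3 and 1363 ≡ 3 (mod 4), so (7/1363) = −(1363/7).
Reduce top mod 7: now compute (5/7).
Reciprocity: 5 ≡ 1 and 7 ≡ 3 (mod 4), so (5/7) = +(7/5).
Reduce top mod 5: now compute (2/5).
Pull out 2: since 5 ≡ 5 (mod 8), (2/5) = -1.
Reached (1/5) = 1. Collecting the sign flips along the way, the symbol is +1.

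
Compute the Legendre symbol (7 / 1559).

Reciprocity: 7 ≡ 3 and 1559 ≡ 3 (mod 4), so (7/1559) = −(1559/7).
Reduce top mod 7: now compute (5/7).
Reciprocity: 5 ≡ 1 and 7 ≡ 3 (mod 4), so (5/7) = +(7/5).
Reduce top mod 5: now compute (2/5).
Pull out 2: since 5 ≡ 5 (mod 8), (2/5) = -1.
Reached (1/5) = 1. Collecting the sign flips along the way, the symbol is +1.

1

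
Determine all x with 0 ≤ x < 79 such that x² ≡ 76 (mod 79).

32, 47

Since 79 ≡ 3 (mod 4), a square root of 76 is 76^((79+1)/4) = 76^20 mod 79.
Repeated squaring: 76^2≡9, 76^4≡2, 76^8≡4, 76^16≡16 (mod 79).
76^20 = 76^(16+4) ≡ 32 (mod 79).
Check: 32² = 1024 ≡ 76 (mod 79). The two roots are 32 and 47.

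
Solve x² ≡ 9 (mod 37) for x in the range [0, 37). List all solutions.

37 ≡ 1 (mod 4), so we find a root by search.
Trying successive values, 3² = 9 ≡ 9 (mod 37). The other root is 37 − 3 = 34.

3, 34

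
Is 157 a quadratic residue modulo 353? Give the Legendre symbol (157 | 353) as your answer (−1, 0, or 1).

Reciprocity: 157 ≡ 1 and 353 ≡ 1 (mod 4), so (157/353) = +(353/157).
Reduce top mod 157: now compute (39/157).
Reciprocity: 39 ≡ 3 and 157 ≡ 1 (mod 4), so (39/157) = +(157/39).
Reduce top mod 39: now compute (1/39).
Reached (1/39) = 1. Collecting the sign flips along the way, the symbol is +1.

1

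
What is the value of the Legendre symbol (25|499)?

1

Euler's criterion: (25/499) ≡ 25^249 (mod 499).
25^2 ≡ 126 (mod 499)
25^4 ≡ 407 (mod 499)
25^8 ≡ 480 (mod 499)
25^16 ≡ 361 (mod 499)
25^32 ≡ 82 (mod 499)
25^64 ≡ 237 (mod 499)
25^128 ≡ 281 (mod 499)
25^249 = 25^(128+64+32+16+8+1) ≡ 1 (mod 499).
Result is 1, so (25/499) = 1.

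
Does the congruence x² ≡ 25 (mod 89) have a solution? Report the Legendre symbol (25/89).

Euler's criterion: (25/89) ≡ 25^44 (mod 89).
25^2 ≡ 2 (mod 89)
25^4 ≡ 4 (mod 89)
25^8 ≡ 16 (mod 89)
25^16 ≡ 78 (mod 89)
25^32 ≡ 32 (mod 89)
25^44 = 25^(32+8+4) ≡ 1 (mod 89).
Result is 1, so (25/89) = 1.

1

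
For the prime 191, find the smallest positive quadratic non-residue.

7

(2/191) = +1, so 2 is a residue.
(3/191) = +1, so 3 is a residue.
(4/191) = +1, so 4 is a residue.
(5/191) = +1, so 5 is a residue.
(6/191) = +1, so 6 is a residue.
(7/191) = −1, so 7 is the smallest positive non-residue mod 191.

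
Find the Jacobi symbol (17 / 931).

1

Reciprocity: 17 ≡ 1 and 931 ≡ 3 (mod 4), so (17/931) = +(931/17).
Reduce top mod 17: now compute (13/17).
Reciprocity: 13 ≡ 1 and 17 ≡ 1 (mod 4), so (13/17) = +(17/13).
Reduce top mod 13: now compute (4/13).
Pull out 2^2: since 13 ≡ 5 (mod 8), (2/13) = -1, so (2/13)^2 = +1.
Reached (1/13) = 1. Collecting the sign flips along the way, the symbol is +1.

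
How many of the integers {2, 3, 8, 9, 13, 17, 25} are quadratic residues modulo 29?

(2/29) = -1 → non-residue.
(3/29) = -1 → non-residue.
(8/29) = -1 → non-residue.
(9/29) = +1 → QR.
(13/29) = +1 → QR.
(17/29) = -1 → non-residue.
(25/29) = +1 → QR.
Total quadratic residues among the 7: 3.

3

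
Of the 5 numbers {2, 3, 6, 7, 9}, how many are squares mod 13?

(2/13) = -1 → non-residue.
(3/13) = +1 → QR.
(6/13) = -1 → non-residue.
(7/13) = -1 → non-residue.
(9/13) = +1 → QR.
Total quadratic residues among the 5: 2.

2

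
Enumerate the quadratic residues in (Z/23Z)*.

Square k = 1,…,11 (k and 23−k give the same square):
1²=1, 2²=4, 3²=9, 4²=16, 5²≡2, 6²≡13, 7²≡3, 8²≡18, 9²≡12, 10²≡8, 11²≡6 (mod 23).
So the quadratic residues mod 23 are {1, 2, 3, 4, 6, 8, 9, 12, 13, 16, 18}.

1,2,3,4,6,8,9,12,13,16,18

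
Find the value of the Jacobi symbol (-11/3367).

1

First reduce: -11 ≡ 3356 (mod 3367).
Pull out 2^2: since 3367 ≡ 7 (mod 8), (2/3367) = +1, so (2/3367)^2 = +1.
Reciprocity: 839 ≡ 3 and 3367 ≡ 3 (mod 4), so (839/3367) = −(3367/839).
Reduce top mod 839: now compute (11/839).
Reciprocity: 11 ≡ 3 and 839 ≡ 3 (mod 4), so (11/839) = −(839/11).
Reduce top mod 11: now compute (3/11).
Reciprocity: 3 ≡ 3 and 11 ≡ 3 (mod 4), so (3/11) = −(11/3).
Reduce top mod 3: now compute (2/3).
Pull out 2: since 3 ≡ 3 (mod 8), (2/3) = -1.
Reached (1/3) = 1. Collecting the sign flips along the way, the symbol is +1.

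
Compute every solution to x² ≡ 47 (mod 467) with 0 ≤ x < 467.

72, 395

Since 467 ≡ 3 (mod 4), a square root of 47 is 47^((467+1)/4) = 47^117 mod 467.
Repeated squaring: 47^2≡341, 47^4≡465, 47^8≡4, 47^16≡16, 47^32≡256, 47^64≡156 (mod 467).
47^117 = 47^(64+32+16+4+1) ≡ 395 (mod 467).
Check: 395² = 156025 ≡ 47 (mod 467). The two roots are 72 and 395.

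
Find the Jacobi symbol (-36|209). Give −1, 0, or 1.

1

First reduce: -36 ≡ 173 (mod 209).
Reciprocity: 173 ≡ 1 and 209 ≡ 1 (mod 4), so (173/209) = +(209/173).
Reduce top mod 173: now compute (36/173).
Pull out 2^2: since 173 ≡ 5 (mod 8), (2/173) = -1, so (2/173)^2 = +1.
Reciprocity: 9 ≡ 1 and 173 ≡ 1 (mod 4), so (9/173) = +(173/9).
Reduce top mod 9: now compute (2/9).
Pull out 2: since 9 ≡ 1 (mod 8), (2/9) = +1.
Reached (1/9) = 1. Collecting the sign flips along the way, the symbol is +1.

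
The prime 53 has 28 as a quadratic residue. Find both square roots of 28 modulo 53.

53 ≡ 1 (mod 4), so we find a root by search.
Trying successive values, 9² = 81 ≡ 28 (mod 53). The other root is 53 − 9 = 44.

9, 44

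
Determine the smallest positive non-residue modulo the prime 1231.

3

(2/1231) = +1, so 2 is a residue.
(3/1231) = −1, so 3 is the smallest positive non-residue mod 1231.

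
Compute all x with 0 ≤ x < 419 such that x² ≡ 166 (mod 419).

Since 419 ≡ 3 (mod 4), a square root of 166 is 166^((419+1)/4) = 166^105 mod 419.
Repeated squaring: 166^2≡321, 166^4≡386, 166^8≡251, 166^16≡151, 166^32≡175, 166^64≡38 (mod 419).
166^105 = 166^(64+32+8+1) ≡ 66 (mod 419).
Check: 66² = 4356 ≡ 166 (mod 419). The two roots are 66 and 353.

66, 353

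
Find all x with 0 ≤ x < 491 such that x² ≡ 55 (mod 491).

163, 328

Since 491 ≡ 3 (mod 4), a square root of 55 is 55^((491+1)/4) = 55^123 mod 491.
Repeated squaring: 55^2≡79, 55^4≡349, 55^8≡33, 55^16≡107, 55^32≡156, 55^64≡277 (mod 491).
55^123 = 55^(64+32+16+8+2+1) ≡ 163 (mod 491).
Check: 163² = 26569 ≡ 55 (mod 491). The two roots are 163 and 328.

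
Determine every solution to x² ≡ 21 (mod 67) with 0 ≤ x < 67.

17, 50

Since 67 ≡ 3 (mod 4), a square root of 21 is 21^((67+1)/4) = 21^17 mod 67.
Repeated squaring: 21^2≡39, 21^4≡47, 21^8≡65, 21^16≡4 (mod 67).
21^17 = 21^(16+1) ≡ 17 (mod 67).
Check: 17² = 289 ≡ 21 (mod 67). The two roots are 17 and 50.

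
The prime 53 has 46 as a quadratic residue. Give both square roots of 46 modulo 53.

53 ≡ 1 (mod 4), so we find a root by search.
Trying successive values, 24² = 576 ≡ 46 (mod 53). The other root is 53 − 24 = 29.

24, 29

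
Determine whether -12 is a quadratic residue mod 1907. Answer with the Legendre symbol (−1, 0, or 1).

-1

First reduce: -12 ≡ 1895 (mod 1907).
Reciprocity: 1895 ≡ 3 and 1907 ≡ 3 (mod 4), so (1895/1907) = −(1907/1895).
Reduce top mod 1895: now compute (12/1895).
Pull out 2^2: since 1895 ≡ 7 (mod 8), (2/1895) = +1, so (2/1895)^2 = +1.
Reciprocity: 3 ≡ 3 and 1895 ≡ 3 (mod 4), so (3/1895) = −(1895/3).
Reduce top mod 3: now compute (2/3).
Pull out 2: since 3 ≡ 3 (mod 8), (2/3) = -1.
Reached (1/3) = 1. Collecting the sign flips along the way, the symbol is -1.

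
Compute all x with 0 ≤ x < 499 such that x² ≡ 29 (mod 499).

45, 454

Since 499 ≡ 3 (mod 4), a square root of 29 is 29^((499+1)/4) = 29^125 mod 499.
Repeated squaring: 29^2≡342, 29^4≡198, 29^8≡282, 29^16≡183, 29^32≡56, 29^64≡142 (mod 499).
29^125 = 29^(64+32+16+8+4+1) ≡ 45 (mod 499).
Check: 45² = 2025 ≡ 29 (mod 499). The two roots are 45 and 454.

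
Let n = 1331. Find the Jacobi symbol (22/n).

Pull out 2: since 1331 ≡ 3 (mod 8), (2/1331) = -1.
Reciprocity: 11 ≡ 3 and 1331 ≡ 3 (mod 4), so (11/1331) = −(1331/11).
Reduce top mod 11: now compute (0/11).
Top reduces to 0: gcd > 1, so the symbol is 0.

0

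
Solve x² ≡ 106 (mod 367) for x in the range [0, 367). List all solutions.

145, 222

Since 367 ≡ 3 (mod 4), a square root of 106 is 106^((367+1)/4) = 106^92 mod 367.
Repeated squaring: 106^2≡226, 106^4≡63, 106^8≡299, 106^16≡220, 106^32≡323, 106^64≡101 (mod 367).
106^92 = 106^(64+16+8+4) ≡ 145 (mod 367).
Check: 145² = 21025 ≡ 106 (mod 367). The two roots are 145 and 222.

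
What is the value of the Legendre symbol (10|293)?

Euler's criterion: (10/293) ≡ 10^146 (mod 293).
10^2 ≡ 100 (mod 293)
10^4 ≡ 38 (mod 293)
10^8 ≡ 272 (mod 293)
10^16 ≡ 148 (mod 293)
10^32 ≡ 222 (mod 293)
10^64 ≡ 60 (mod 293)
10^128 ≡ 84 (mod 293)
10^146 = 10^(128+16+2) ≡ 1 (mod 293).
Result is 1, so (10/293) = 1.

1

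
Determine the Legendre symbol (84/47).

1

Euler's criterion: (84/47) ≡ 37^23 (mod 47).
37^2 ≡ 6 (mod 47)
37^4 ≡ 36 (mod 47)
37^8 ≡ 27 (mod 47)
37^16 ≡ 24 (mod 47)
37^23 = 37^(16+4+2+1) ≡ 1 (mod 47).
Result is 1, so (84/47) = 1.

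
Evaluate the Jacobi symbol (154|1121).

-1

Pull out 2: since 1121 ≡ 1 (mod 8), (2/1121) = +1.
Reciprocity: 77 ≡ 1 and 1121 ≡ 1 (mod 4), so (77/1121) = +(1121/77).
Reduce top mod 77: now compute (43/77).
Reciprocity: 43 ≡ 3 and 77 ≡ 1 (mod 4), so (43/77) = +(77/43).
Reduce top mod 43: now compute (34/43).
Pull out 2: since 43 ≡ 3 (mod 8), (2/43) = -1.
Reciprocity: 17 ≡ 1 and 43 ≡ 3 (mod 4), so (17/43) = +(43/17).
Reduce top mod 17: now compute (9/17).
Reciprocity: 9 ≡ 1 and 17 ≡ 1 (mod 4), so (9/17) = +(17/9).
Reduce top mod 9: now compute (8/9).
Pull out 2^3: since 9 ≡ 1 (mod 8), (2/9) = +1, so (2/9)^3 = +1.
Reached (1/9) = 1. Collecting the sign flips along the way, the symbol is -1.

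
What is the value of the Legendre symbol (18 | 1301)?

Pull out 2: since 1301 ≡ 5 (mod 8), (2/1301) = -1.
Reciprocity: 9 ≡ 1 and 1301 ≡ 1 (mod 4), so (9/1301) = +(1301/9).
Reduce top mod 9: now compute (5/9).
Reciprocity: 5 ≡ 1 and 9 ≡ 1 (mod 4), so (5/9) = +(9/5).
Reduce top mod 5: now compute (4/5).
Pull out 2^2: since 5 ≡ 5 (mod 8), (2/5) = -1, so (2/5)^2 = +1.
Reached (1/5) = 1. Collecting the sign flips along the way, the symbol is -1.

-1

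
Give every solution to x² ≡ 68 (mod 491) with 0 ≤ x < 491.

160, 331

Since 491 ≡ 3 (mod 4), a square root of 68 is 68^((491+1)/4) = 68^123 mod 491.
Repeated squaring: 68^2≡205, 68^4≡290, 68^8≡139, 68^16≡172, 68^32≡124, 68^64≡155 (mod 491).
68^123 = 68^(64+32+16+8+2+1) ≡ 331 (mod 491).
Check: 331² = 109561 ≡ 68 (mod 491). The two roots are 160 and 331.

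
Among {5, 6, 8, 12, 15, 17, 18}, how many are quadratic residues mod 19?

3

(5/19) = +1 → QR.
(6/19) = +1 → QR.
(8/19) = -1 → non-residue.
(12/19) = -1 → non-residue.
(15/19) = -1 → non-residue.
(17/19) = +1 → QR.
(18/19) = -1 → non-residue.
Total quadratic residues among the 7: 3.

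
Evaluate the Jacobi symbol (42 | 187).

Pull out 2: since 187 ≡ 3 (mod 8), (2/187) = -1.
Reciprocity: 21 ≡ 1 and 187 ≡ 3 (mod 4), so (21/187) = +(187/21).
Reduce top mod 21: now compute (19/21).
Reciprocity: 19 ≡ 3 and 21 ≡ 1 (mod 4), so (19/21) = +(21/19).
Reduce top mod 19: now compute (2/19).
Pull out 2: since 19 ≡ 3 (mod 8), (2/19) = -1.
Reached (1/19) = 1. Collecting the sign flips along the way, the symbol is +1.

1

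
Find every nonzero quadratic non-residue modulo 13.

Square k = 1,…,6 (k and 13−k give the same square):
1²=1, 2²=4, 3²=9, 4²≡3, 5²≡12, 6²≡10 (mod 13).
The residues are {1, 3, 4, 9, 10, 12}; the non-residues are the remaining 6 nonzero classes.

2, 5, 6, 7, 8, 11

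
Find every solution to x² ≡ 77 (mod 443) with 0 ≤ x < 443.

43, 400

Since 443 ≡ 3 (mod 4), a square root of 77 is 77^((443+1)/4) = 77^111 mod 443.
Repeated squaring: 77^2≡170, 77^4≡105, 77^8≡393, 77^16≡285, 77^32≡156, 77^64≡414 (mod 443).
77^111 = 77^(64+32+8+4+2+1) ≡ 400 (mod 443).
Check: 400² = 160000 ≡ 77 (mod 443). The two roots are 43 and 400.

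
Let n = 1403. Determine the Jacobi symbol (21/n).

Reciprocity: 21 ≡ 1 and 1403 ≡ 3 (mod 4), so (21/1403) = +(1403/21).
Reduce top mod 21: now compute (17/21).
Reciprocity: 17 ≡ 1 and 21 ≡ 1 (mod 4), so (17/21) = +(21/17).
Reduce top mod 17: now compute (4/17).
Pull out 2^2: since 17 ≡ 1 (mod 8), (2/17) = +1, so (2/17)^2 = +1.
Reached (1/17) = 1. Collecting the sign flips along the way, the symbol is +1.

1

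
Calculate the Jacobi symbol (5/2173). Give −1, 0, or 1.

Reciprocity: 5 ≡ 1 and 2173 ≡ 1 (mod 4), so (5/2173) = +(2173/5).
Reduce top mod 5: now compute (3/5).
Reciprocity: 3 ≡ 3 and 5 ≡ 1 (mod 4), so (3/5) = +(5/3).
Reduce top mod 3: now compute (2/3).
Pull out 2: since 3 ≡ 3 (mod 8), (2/3) = -1.
Reached (1/3) = 1. Collecting the sign flips along the way, the symbol is -1.

-1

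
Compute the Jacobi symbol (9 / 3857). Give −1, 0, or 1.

Reciprocity: 9 ≡ 1 and 3857 ≡ 1 (mod 4), so (9/3857) = +(3857/9).
Reduce top mod 9: now compute (5/9).
Reciprocity: 5 ≡ 1 and 9 ≡ 1 (mod 4), so (5/9) = +(9/5).
Reduce top mod 5: now compute (4/5).
Pull out 2^2: since 5 ≡ 5 (mod 8), (2/5) = -1, so (2/5)^2 = +1.
Reached (1/5) = 1. Collecting the sign flips along the way, the symbol is +1.

1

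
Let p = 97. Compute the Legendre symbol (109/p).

First reduce: 109 ≡ 12 (mod 97).
Pull out 2^2: since 97 ≡ 1 (mod 8), (2/97) = +1, so (2/97)^2 = +1.
Reciprocity: 3 ≡ 3 and 97 ≡ 1 (mod 4), so (3/97) = +(97/3).
Reduce top mod 3: now compute (1/3).
Reached (1/3) = 1. Collecting the sign flips along the way, the symbol is +1.

1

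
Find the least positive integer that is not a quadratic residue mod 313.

5

(2/313) = +1, so 2 is a residue.
(3/313) = +1, so 3 is a residue.
(4/313) = +1, so 4 is a residue.
(5/313) = −1, so 5 is the smallest positive non-residue mod 313.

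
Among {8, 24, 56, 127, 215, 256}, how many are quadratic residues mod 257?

3

(8/257) = +1 → QR.
(24/257) = -1 → non-residue.
(56/257) = -1 → non-residue.
(127/257) = -1 → non-residue.
(215/257) = +1 → QR.
(256/257) = +1 → QR.
Total quadratic residues among the 6: 3.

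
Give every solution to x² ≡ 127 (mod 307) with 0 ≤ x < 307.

Since 307 ≡ 3 (mod 4), a square root of 127 is 127^((307+1)/4) = 127^77 mod 307.
Repeated squaring: 127^2≡165, 127^4≡209, 127^8≡87, 127^16≡201, 127^32≡184, 127^64≡86 (mod 307).
127^77 = 127^(64+8+4+1) ≡ 110 (mod 307).
Check: 110² = 12100 ≡ 127 (mod 307). The two roots are 110 and 197.

110, 197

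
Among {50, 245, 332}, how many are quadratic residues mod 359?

2

(50/359) = +1 → QR.
(245/359) = +1 → QR.
(332/359) = -1 → non-residue.
Total quadratic residues among the 3: 2.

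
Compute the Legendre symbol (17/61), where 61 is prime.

Reciprocity: 17 ≡ 1 and 61 ≡ 1 (mod 4), so (17/61) = +(61/17).
Reduce top mod 17: now compute (10/17).
Pull out 2: since 17 ≡ 1 (mod 8), (2/17) = +1.
Reciprocity: 5 ≡ 1 and 17 ≡ 1 (mod 4), so (5/17) = +(17/5).
Reduce top mod 5: now compute (2/5).
Pull out 2: since 5 ≡ 5 (mod 8), (2/5) = -1.
Reached (1/5) = 1. Collecting the sign flips along the way, the symbol is -1.

-1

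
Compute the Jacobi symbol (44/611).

1

Pull out 2^2: since 611 ≡ 3 (mod 8), (2/611) = -1, so (2/611)^2 = +1.
Reciprocity: 11 ≡ 3 and 611 ≡ 3 (mod 4), so (11/611) = −(611/11).
Reduce top mod 11: now compute (6/11).
Pull out 2: since 11 ≡ 3 (mod 8), (2/11) = -1.
Reciprocity: 3 ≡ 3 and 11 ≡ 3 (mod 4), so (3/11) = −(11/3).
Reduce top mod 3: now compute (2/3).
Pull out 2: since 3 ≡ 3 (mod 8), (2/3) = -1.
Reached (1/3) = 1. Collecting the sign flips along the way, the symbol is +1.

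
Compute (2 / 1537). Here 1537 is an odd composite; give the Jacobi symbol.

Pull out 2: since 1537 ≡ 1 (mod 8), (2/1537) = +1.
Reached (1/1537) = 1. Collecting the sign flips along the way, the symbol is +1.

1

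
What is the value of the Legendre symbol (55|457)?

1

Euler's criterion: (55/457) ≡ 55^228 (mod 457).
55^2 ≡ 283 (mod 457)
55^4 ≡ 114 (mod 457)
55^8 ≡ 200 (mod 457)
55^16 ≡ 241 (mod 457)
55^32 ≡ 42 (mod 457)
55^64 ≡ 393 (mod 457)
55^128 ≡ 440 (mod 457)
55^228 = 55^(128+64+32+4) ≡ 1 (mod 457).
Result is 1, so (55/457) = 1.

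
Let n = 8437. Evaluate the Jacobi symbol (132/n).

0

Pull out 2^2: since 8437 ≡ 5 (mod 8), (2/8437) = -1, so (2/8437)^2 = +1.
Reciprocity: 33 ≡ 1 and 8437 ≡ 1 (mod 4), so (33/8437) = +(8437/33).
Reduce top mod 33: now compute (22/33).
Pull out 2: since 33 ≡ 1 (mod 8), (2/33) = +1.
Reciprocity: 11 ≡ 3 and 33 ≡ 1 (mod 4), so (11/33) = +(33/11).
Reduce top mod 11: now compute (0/11).
Top reduces to 0: gcd > 1, so the symbol is 0.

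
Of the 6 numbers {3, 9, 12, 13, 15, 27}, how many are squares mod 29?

2

(3/29) = -1 → non-residue.
(9/29) = +1 → QR.
(12/29) = -1 → non-residue.
(13/29) = +1 → QR.
(15/29) = -1 → non-residue.
(27/29) = -1 → non-residue.
Total quadratic residues among the 6: 2.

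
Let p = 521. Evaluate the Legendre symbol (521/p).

First reduce: 521 ≡ 0 (mod 521).
Top reduces to 0: gcd > 1, so the symbol is 0.

0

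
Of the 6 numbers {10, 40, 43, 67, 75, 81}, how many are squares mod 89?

(10/89) = +1 → QR.
(40/89) = +1 → QR.
(43/89) = -1 → non-residue.
(67/89) = +1 → QR.
(75/89) = -1 → non-residue.
(81/89) = +1 → QR.
Total quadratic residues among the 6: 4.

4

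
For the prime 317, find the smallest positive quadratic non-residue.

(2/317) = −1, so 2 is the smallest positive non-residue mod 317.

2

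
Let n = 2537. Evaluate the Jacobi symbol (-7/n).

First reduce: -7 ≡ 2530 (mod 2537).
Pull out 2: since 2537 ≡ 1 (mod 8), (2/2537) = +1.
Reciprocity: 1265 ≡ 1 and 2537 ≡ 1 (mod 4), so (1265/2537) = +(2537/1265).
Reduce top mod 1265: now compute (7/1265).
Reciprocity: 7 ≡ 3 and 1265 ≡ 1 (mod 4), so (7/1265) = +(1265/7).
Reduce top mod 7: now compute (5/7).
Reciprocity: 5 ≡ 1 and 7 ≡ 3 (mod 4), so (5/7) = +(7/5).
Reduce top mod 5: now compute (2/5).
Pull out 2: since 5 ≡ 5 (mod 8), (2/5) = -1.
Reached (1/5) = 1. Collecting the sign flips along the way, the symbol is -1.

-1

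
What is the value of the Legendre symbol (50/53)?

-1

Pull out 2: since 53 ≡ 5 (mod 8), (2/53) = -1.
Reciprocity: 25 ≡ 1 and 53 ≡ 1 (mod 4), so (25/53) = +(53/25).
Reduce top mod 25: now compute (3/25).
Reciprocity: 3 ≡ 3 and 25 ≡ 1 (mod 4), so (3/25) = +(25/3).
Reduce top mod 3: now compute (1/3).
Reached (1/3) = 1. Collecting the sign flips along the way, the symbol is -1.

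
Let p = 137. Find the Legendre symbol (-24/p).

First reduce: -24 ≡ 113 (mod 137).
Reciprocity: 113 ≡ 1 and 137 ≡ 1 (mod 4), so (113/137) = +(137/113).
Reduce top mod 113: now compute (24/113).
Pull out 2^3: since 113 ≡ 1 (mod 8), (2/113) = +1, so (2/113)^3 = +1.
Reciprocity: 3 ≡ 3 and 113 ≡ 1 (mod 4), so (3/113) = +(113/3).
Reduce top mod 3: now compute (2/3).
Pull out 2: since 3 ≡ 3 (mod 8), (2/3) = -1.
Reached (1/3) = 1. Collecting the sign flips along the way, the symbol is -1.

-1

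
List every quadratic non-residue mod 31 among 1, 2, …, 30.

Square k = 1,…,15 (k and 31−k give the same square):
1²=1, 2²=4, 3²=9, 4²=16, 5²=25, 6²≡5, 7²≡18, 8²≡2, 9²≡19, 10²≡7, 11²≡28, 12²≡20, 13²≡14, 14²≡10, 15²≡8 (mod 31).
The residues are {1, 2, 4, 5, 7, 8, 9, 10, 14, 16, 18, 19, 20, 25, 28}; the non-residues are the remaining 15 nonzero classes.

3,6,11,12,13,15,17,21,22,23,24,26,27,29,30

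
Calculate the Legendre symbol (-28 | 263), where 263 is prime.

1

First reduce: -28 ≡ 235 (mod 263).
Reciprocity: 235 ≡ 3 and 263 ≡ 3 (mod 4), so (235/263) = −(263/235).
Reduce top mod 235: now compute (28/235).
Pull out 2^2: since 235 ≡ 3 (mod 8), (2/235) = -1, so (2/235)^2 = +1.
Reciprocity: 7 ≡ 3 and 235 ≡ 3 (mod 4), so (7/235) = −(235/7).
Reduce top mod 7: now compute (4/7).
Pull out 2^2: since 7 ≡ 7 (mod 8), (2/7) = +1, so (2/7)^2 = +1.
Reached (1/7) = 1. Collecting the sign flips along the way, the symbol is +1.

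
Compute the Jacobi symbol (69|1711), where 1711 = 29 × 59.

Reciprocity: 69 ≡ 1 and 1711 ≡ 3 (mod 4), so (69/1711) = +(1711/69).
Reduce top mod 69: now compute (55/69).
Reciprocity: 55 ≡ 3 and 69 ≡ 1 (mod 4), so (55/69) = +(69/55).
Reduce top mod 55: now compute (14/55).
Pull out 2: since 55 ≡ 7 (mod 8), (2/55) = +1.
Reciprocity: 7 ≡ 3 and 55 ≡ 3 (mod 4), so (7/55) = −(55/7).
Reduce top mod 7: now compute (6/7).
Pull out 2: since 7 ≡ 7 (mod 8), (2/7) = +1.
Reciprocity: 3 ≡ 3 and 7 ≡ 3 (mod 4), so (3/7) = −(7/3).
Reduce top mod 3: now compute (1/3).
Reached (1/3) = 1. Collecting the sign flips along the way, the symbol is +1.

1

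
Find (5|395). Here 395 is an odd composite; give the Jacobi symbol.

Reciprocity: 5 ≡ 1 and 395 ≡ 3 (mod 4), so (5/395) = +(395/5).
Reduce top mod 5: now compute (0/5).
Top reduces to 0: gcd > 1, so the symbol is 0.

0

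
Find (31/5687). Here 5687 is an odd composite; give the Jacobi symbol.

Reciprocity: 31 ≡ 3 and 5687 ≡ 3 (mod 4), so (31/5687) = −(5687/31).
Reduce top mod 31: now compute (14/31).
Pull out 2: since 31 ≡ 7 (mod 8), (2/31) = +1.
Reciprocity: 7 ≡ 3 and 31 ≡ 3 (mod 4), so (7/31) = −(31/7).
Reduce top mod 7: now compute (3/7).
Reciprocity: 3 ≡ 3 and 7 ≡ 3 (mod 4), so (3/7) = −(7/3).
Reduce top mod 3: now compute (1/3).
Reached (1/3) = 1. Collecting the sign flips along the way, the symbol is -1.

-1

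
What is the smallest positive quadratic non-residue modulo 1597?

(2/1597) = −1, so 2 is the smallest positive non-residue mod 1597.

2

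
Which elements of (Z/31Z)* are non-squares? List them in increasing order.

Square k = 1,…,15 (k and 31−k give the same square):
1²=1, 2²=4, 3²=9, 4²=16, 5²=25, 6²≡5, 7²≡18, 8²≡2, 9²≡19, 10²≡7, 11²≡28, 12²≡20, 13²≡14, 14²≡10, 15²≡8 (mod 31).
The residues are {1, 2, 4, 5, 7, 8, 9, 10, 14, 16, 18, 19, 20, 25, 28}; the non-residues are the remaining 15 nonzero classes.

3, 6, 11, 12, 13, 15, 17, 21, 22, 23, 24, 26, 27, 29, 30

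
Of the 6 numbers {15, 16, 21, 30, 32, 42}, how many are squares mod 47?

4

(15/47) = -1 → non-residue.
(16/47) = +1 → QR.
(21/47) = +1 → QR.
(30/47) = -1 → non-residue.
(32/47) = +1 → QR.
(42/47) = +1 → QR.
Total quadratic residues among the 6: 4.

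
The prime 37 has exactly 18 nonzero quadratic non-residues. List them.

Square k = 1,…,18 (k and 37−k give the same square):
1²=1, 2²=4, 3²=9, 4²=16, 5²=25, 6²=36, 7²≡12, 8²≡27, 9²≡7, 10²≡26, 11²≡10, 12²≡33, 13²≡21, 14²≡11, 15²≡3, 16²≡34, 17²≡30, 18²≡28 (mod 37).
The residues are {1, 3, 4, 7, 9, 10, 11, 12, 16, 21, 25, 26, 27, 28, 30, 33, 34, 36}; the non-residues are the remaining 18 nonzero classes.

2,5,6,8,13,14,15,17,18,19,20,22,23,24,29,31,32,35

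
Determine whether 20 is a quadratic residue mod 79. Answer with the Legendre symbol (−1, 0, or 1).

1

Euler's criterion: (20/79) ≡ 20^39 (mod 79).
20^2 ≡ 5 (mod 79)
20^4 ≡ 25 (mod 79)
20^8 ≡ 72 (mod 79)
20^16 ≡ 49 (mod 79)
20^32 ≡ 31 (mod 79)
20^39 = 20^(32+4+2+1) ≡ 1 (mod 79).
Result is 1, so (20/79) = 1.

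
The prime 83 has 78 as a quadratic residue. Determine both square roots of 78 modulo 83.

24, 59

Since 83 ≡ 3 (mod 4), a square root of 78 is 78^((83+1)/4) = 78^21 mod 83.
Repeated squaring: 78^2≡25, 78^4≡44, 78^8≡27, 78^16≡65 (mod 83).
78^21 = 78^(16+4+1) ≡ 59 (mod 83).
Check: 59² = 3481 ≡ 78 (mod 83). The two roots are 24 and 59.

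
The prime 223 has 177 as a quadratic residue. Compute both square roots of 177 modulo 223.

Since 223 ≡ 3 (mod 4), a square root of 177 is 177^((223+1)/4) = 177^56 mod 223.
Repeated squaring: 177^2≡109, 177^4≡62, 177^8≡53, 177^16≡133, 177^32≡72 (mod 223).
177^56 = 177^(32+16+8) ≡ 203 (mod 223).
Check: 203² = 41209 ≡ 177 (mod 223). The two roots are 20 and 203.

20, 203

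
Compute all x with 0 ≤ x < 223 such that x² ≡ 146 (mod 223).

102, 121

Since 223 ≡ 3 (mod 4), a square root of 146 is 146^((223+1)/4) = 146^56 mod 223.
Repeated squaring: 146^2≡131, 146^4≡213, 146^8≡100, 146^16≡188, 146^32≡110 (mod 223).
146^56 = 146^(32+16+8) ≡ 121 (mod 223).
Check: 121² = 14641 ≡ 146 (mod 223). The two roots are 102 and 121.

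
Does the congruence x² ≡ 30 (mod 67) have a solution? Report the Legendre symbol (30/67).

Pull out 2: since 67 ≡ 3 (mod 8), (2/67) = -1.
Reciprocity: 15 ≡ 3 and 67 ≡ 3 (mod 4), so (15/67) = −(67/15).
Reduce top mod 15: now compute (7/15).
Reciprocity: 7 ≡ 3 and 15 ≡ 3 (mod 4), so (7/15) = −(15/7).
Reduce top mod 7: now compute (1/7).
Reached (1/7) = 1. Collecting the sign flips along the way, the symbol is -1.

-1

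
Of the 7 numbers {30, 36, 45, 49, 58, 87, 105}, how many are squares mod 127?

(30/127) = +1 → QR.
(36/127) = +1 → QR.
(45/127) = -1 → non-residue.
(49/127) = +1 → QR.
(58/127) = -1 → non-residue.
(87/127) = +1 → QR.
(105/127) = -1 → non-residue.
Total quadratic residues among the 7: 4.

4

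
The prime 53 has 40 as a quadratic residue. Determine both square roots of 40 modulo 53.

53 ≡ 1 (mod 4), so we find a root by search.
Trying successive values, 26² = 676 ≡ 40 (mod 53). The other root is 53 − 26 = 27.

26, 27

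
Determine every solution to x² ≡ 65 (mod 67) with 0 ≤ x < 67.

Since 67 ≡ 3 (mod 4), a square root of 65 is 65^((67+1)/4) = 65^17 mod 67.
Repeated squaring: 65^2≡4, 65^4≡16, 65^8≡55, 65^16≡10 (mod 67).
65^17 = 65^(16+1) ≡ 47 (mod 67).
Check: 47² = 2209 ≡ 65 (mod 67). The two roots are 20 and 47.

20, 47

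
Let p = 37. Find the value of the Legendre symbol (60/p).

First reduce: 60 ≡ 23 (mod 37).
Reciprocity: 23 ≡ 3 and 37 ≡ 1 (mod 4), so (23/37) = +(37/23).
Reduce top mod 23: now compute (14/23).
Pull out 2: since 23 ≡ 7 (mod 8), (2/23) = +1.
Reciprocity: 7 ≡ 3 and 23 ≡ 3 (mod 4), so (7/23) = −(23/7).
Reduce top mod 7: now compute (2/7).
Pull out 2: since 7 ≡ 7 (mod 8), (2/7) = +1.
Reached (1/7) = 1. Collecting the sign flips along the way, the symbol is -1.

-1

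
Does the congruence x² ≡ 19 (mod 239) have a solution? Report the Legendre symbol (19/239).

-1

Euler's criterion: (19/239) ≡ 19^119 (mod 239).
19^2 ≡ 122 (mod 239)
19^4 ≡ 66 (mod 239)
19^8 ≡ 54 (mod 239)
19^16 ≡ 48 (mod 239)
19^32 ≡ 153 (mod 239)
19^64 ≡ 226 (mod 239)
19^119 = 19^(64+32+16+4+2+1) ≡ 238 (mod 239).
Result is 238 ≡ −1, so (19/239) = −1.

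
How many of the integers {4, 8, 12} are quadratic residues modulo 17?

(4/17) = +1 → QR.
(8/17) = +1 → QR.
(12/17) = -1 → non-residue.
Total quadratic residues among the 3: 2.

2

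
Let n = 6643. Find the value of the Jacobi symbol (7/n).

Reciprocity: 7 ≡ 3 and 6643 ≡ 3 (mod 4), so (7/6643) = −(6643/7).
Reduce top mod 7: now compute (0/7).
Top reduces to 0: gcd > 1, so the symbol is 0.

0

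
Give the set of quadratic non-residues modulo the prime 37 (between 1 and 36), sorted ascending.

Square k = 1,…,18 (k and 37−k give the same square):
1²=1, 2²=4, 3²=9, 4²=16, 5²=25, 6²=36, 7²≡12, 8²≡27, 9²≡7, 10²≡26, 11²≡10, 12²≡33, 13²≡21, 14²≡11, 15²≡3, 16²≡34, 17²≡30, 18²≡28 (mod 37).
The residues are {1, 3, 4, 7, 9, 10, 11, 12, 16, 21, 25, 26, 27, 28, 30, 33, 34, 36}; the non-residues are the remaining 18 nonzero classes.

2,5,6,8,13,14,15,17,18,19,20,22,23,24,29,31,32,35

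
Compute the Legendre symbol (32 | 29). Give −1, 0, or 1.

First reduce: 32 ≡ 3 (mod 29).
Reciprocity: 3 ≡ 3 and 29 ≡ 1 (mod 4), so (3/29) = +(29/3).
Reduce top mod 3: now compute (2/3).
Pull out 2: since 3 ≡ 3 (mod 8), (2/3) = -1.
Reached (1/3) = 1. Collecting the sign flips along the way, the symbol is -1.

-1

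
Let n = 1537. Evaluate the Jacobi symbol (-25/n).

First reduce: -25 ≡ 1512 (mod 1537).
Pull out 2^3: since 1537 ≡ 1 (mod 8), (2/1537) = +1, so (2/1537)^3 = +1.
Reciprocity: 189 ≡ 1 and 1537 ≡ 1 (mod 4), so (189/1537) = +(1537/189).
Reduce top mod 189: now compute (25/189).
Reciprocity: 25 ≡ 1 and 189 ≡ 1 (mod 4), so (25/189) = +(189/25).
Reduce top mod 25: now compute (14/25).
Pull out 2: since 25 ≡ 1 (mod 8), (2/25) = +1.
Reciprocity: 7 ≡ 3 and 25 ≡ 1 (mod 4), so (7/25) = +(25/7).
Reduce top mod 7: now compute (4/7).
Pull out 2^2: since 7 ≡ 7 (mod 8), (2/7) = +1, so (2/7)^2 = +1.
Reached (1/7) = 1. Collecting the sign flips along the way, the symbol is +1.

1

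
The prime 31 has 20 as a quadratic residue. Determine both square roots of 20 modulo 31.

Since 31 ≡ 3 (mod 4), a square root of 20 is 20^((31+1)/4) = 20^8 mod 31.
Repeated squaring: 20^2≡28, 20^4≡9, 20^8≡19 (mod 31).
20^8 = 20^(8) ≡ 19 (mod 31).
Check: 19² = 361 ≡ 20 (mod 31). The two roots are 12 and 19.

12, 19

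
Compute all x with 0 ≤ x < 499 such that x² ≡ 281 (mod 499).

237, 262

Since 499 ≡ 3 (mod 4), a square root of 281 is 281^((499+1)/4) = 281^125 mod 499.
Repeated squaring: 281^2≡119, 281^4≡189, 281^8≡292, 281^16≡434, 281^32≡233, 281^64≡397 (mod 499).
281^125 = 281^(64+32+16+8+4+1) ≡ 237 (mod 499).
Check: 237² = 56169 ≡ 281 (mod 499). The two roots are 237 and 262.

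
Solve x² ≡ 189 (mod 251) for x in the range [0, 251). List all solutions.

Since 251 ≡ 3 (mod 4), a square root of 189 is 189^((251+1)/4) = 189^63 mod 251.
Repeated squaring: 189^2≡79, 189^4≡217, 189^8≡152, 189^16≡12, 189^32≡144 (mod 251).
189^63 = 189^(32+16+8+4+2+1) ≡ 38 (mod 251).
Check: 38² = 1444 ≡ 189 (mod 251). The two roots are 38 and 213.

38, 213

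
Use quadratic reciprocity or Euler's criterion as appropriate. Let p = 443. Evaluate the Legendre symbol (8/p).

Pull out 2^3: since 443 ≡ 3 (mod 8), (2/443) = -1, so (2/443)^3 = -1.
Reached (1/443) = 1. Collecting the sign flips along the way, the symbol is -1.

-1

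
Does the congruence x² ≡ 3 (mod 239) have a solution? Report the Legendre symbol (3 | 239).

1

Reciprocity: 3 ≡ 3 and 239 ≡ 3 (mod 4), so (3/239) = −(239/3).
Reduce top mod 3: now compute (2/3).
Pull out 2: since 3 ≡ 3 (mod 8), (2/3) = -1.
Reached (1/3) = 1. Collecting the sign flips along the way, the symbol is +1.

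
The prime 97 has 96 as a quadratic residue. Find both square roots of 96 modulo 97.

97 ≡ 1 (mod 4), so we find a root by search.
Trying successive values, 22² = 484 ≡ 96 (mod 97). The other root is 97 − 22 = 75.

22, 75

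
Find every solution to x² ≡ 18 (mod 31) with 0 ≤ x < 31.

Since 31 ≡ 3 (mod 4), a square root of 18 is 18^((31+1)/4) = 18^8 mod 31.
Repeated squaring: 18^2≡14, 18^4≡10, 18^8≡7 (mod 31).
18^8 = 18^(8) ≡ 7 (mod 31).
Check: 7² = 49 ≡ 18 (mod 31). The two roots are 7 and 24.

7, 24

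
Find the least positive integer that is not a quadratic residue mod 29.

2

(2/29) = −1, so 2 is the smallest positive non-residue mod 29.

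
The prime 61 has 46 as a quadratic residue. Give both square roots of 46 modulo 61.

30, 31

61 ≡ 1 (mod 4), so we find a root by search.
Trying successive values, 30² = 900 ≡ 46 (mod 61). The other root is 61 − 30 = 31.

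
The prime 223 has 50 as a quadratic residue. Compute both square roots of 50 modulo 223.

Since 223 ≡ 3 (mod 4), a square root of 50 is 50^((223+1)/4) = 50^56 mod 223.
Repeated squaring: 50^2≡47, 50^4≡202, 50^8≡218, 50^16≡25, 50^32≡179 (mod 223).
50^56 = 50^(32+16+8) ≡ 148 (mod 223).
Check: 148² = 21904 ≡ 50 (mod 223). The two roots are 75 and 148.

75, 148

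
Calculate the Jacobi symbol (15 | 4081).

Reciprocity: 15 ≡ 3 and 4081 ≡ 1 (mod 4), so (15/4081) = +(4081/15).
Reduce top mod 15: now compute (1/15).
Reached (1/15) = 1. Collecting the sign flips along the way, the symbol is +1.

1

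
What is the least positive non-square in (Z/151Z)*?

(2/151) = +1, so 2 is a residue.
(3/151) = −1, so 3 is the smallest positive non-residue mod 151.

3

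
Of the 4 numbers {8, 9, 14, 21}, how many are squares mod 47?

4

(8/47) = +1 → QR.
(9/47) = +1 → QR.
(14/47) = +1 → QR.
(21/47) = +1 → QR.
Total quadratic residues among the 4: 4.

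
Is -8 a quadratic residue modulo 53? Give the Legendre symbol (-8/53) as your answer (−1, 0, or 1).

-1

First reduce: -8 ≡ 45 (mod 53).
Reciprocity: 45 ≡ 1 and 53 ≡ 1 (mod 4), so (45/53) = +(53/45).
Reduce top mod 45: now compute (8/45).
Pull out 2^3: since 45 ≡ 5 (mod 8), (2/45) = -1, so (2/45)^3 = -1.
Reached (1/45) = 1. Collecting the sign flips along the way, the symbol is -1.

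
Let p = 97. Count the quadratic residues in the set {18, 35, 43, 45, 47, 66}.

5

(18/97) = +1 → QR.
(35/97) = +1 → QR.
(43/97) = +1 → QR.
(45/97) = -1 → non-residue.
(47/97) = +1 → QR.
(66/97) = +1 → QR.
Total quadratic residues among the 6: 5.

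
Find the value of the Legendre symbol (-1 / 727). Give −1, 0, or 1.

-1

First reduce: -1 ≡ 726 (mod 727).
Pull out 2: since 727 ≡ 7 (mod 8), (2/727) = +1.
Reciprocity: 363 ≡ 3 and 727 ≡ 3 (mod 4), so (363/727) = −(727/363).
Reduce top mod 363: now compute (1/363).
Reached (1/363) = 1. Collecting the sign flips along the way, the symbol is -1.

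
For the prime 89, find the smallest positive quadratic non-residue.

3

(2/89) = +1, so 2 is a residue.
(3/89) = −1, so 3 is the smallest positive non-residue mod 89.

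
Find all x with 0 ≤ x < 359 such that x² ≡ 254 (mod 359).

Since 359 ≡ 3 (mod 4), a square root of 254 is 254^((359+1)/4) = 254^90 mod 359.
Repeated squaring: 254^2≡255, 254^4≡46, 254^8≡321, 254^16≡8, 254^32≡64, 254^64≡147 (mod 359).
254^90 = 254^(64+16+8+2) ≡ 297 (mod 359).
Check: 297² = 88209 ≡ 254 (mod 359). The two roots are 62 and 297.

62, 297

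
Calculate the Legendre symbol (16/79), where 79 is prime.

Pull out 2^4: since 79 ≡ 7 (mod 8), (2/79) = +1, so (2/79)^4 = +1.
Reached (1/79) = 1. Collecting the sign flips along the way, the symbol is +1.

1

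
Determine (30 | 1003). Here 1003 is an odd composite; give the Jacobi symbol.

-1

Pull out 2: since 1003 ≡ 3 (mod 8), (2/1003) = -1.
Reciprocity: 15 ≡ 3 and 1003 ≡ 3 (mod 4), so (15/1003) = −(1003/15).
Reduce top mod 15: now compute (13/15).
Reciprocity: 13 ≡ 1 and 15 ≡ 3 (mod 4), so (13/15) = +(15/13).
Reduce top mod 13: now compute (2/13).
Pull out 2: since 13 ≡ 5 (mod 8), (2/13) = -1.
Reached (1/13) = 1. Collecting the sign flips along the way, the symbol is -1.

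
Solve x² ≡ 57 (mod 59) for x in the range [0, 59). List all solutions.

Since 59 ≡ 3 (mod 4), a square root of 57 is 57^((59+1)/4) = 57^15 mod 59.
Repeated squaring: 57^2≡4, 57^4≡16, 57^8≡20 (mod 59).
57^15 = 57^(8+4+2+1) ≡ 36 (mod 59).
Check: 36² = 1296 ≡ 57 (mod 59). The two roots are 23 and 36.

23, 36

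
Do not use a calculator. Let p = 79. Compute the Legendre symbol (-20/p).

First reduce: -20 ≡ 59 (mod 79).
Reciprocity: 59 ≡ 3 and 79 ≡ 3 (mod 4), so (59/79) = −(79/59).
Reduce top mod 59: now compute (20/59).
Pull out 2^2: since 59 ≡ 3 (mod 8), (2/59) = -1, so (2/59)^2 = +1.
Reciprocity: 5 ≡ 1 and 59 ≡ 3 (mod 4), so (5/59) = +(59/5).
Reduce top mod 5: now compute (4/5).
Pull out 2^2: since 5 ≡ 5 (mod 8), (2/5) = -1, so (2/5)^2 = +1.
Reached (1/5) = 1. Collecting the sign flips along the way, the symbol is -1.

-1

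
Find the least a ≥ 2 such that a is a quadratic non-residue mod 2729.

(2/2729) = +1, so 2 is a residue.
(3/2729) = −1, so 3 is the smallest positive non-residue mod 2729.

3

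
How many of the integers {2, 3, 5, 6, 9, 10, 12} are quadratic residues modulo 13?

4

(2/13) = -1 → non-residue.
(3/13) = +1 → QR.
(5/13) = -1 → non-residue.
(6/13) = -1 → non-residue.
(9/13) = +1 → QR.
(10/13) = +1 → QR.
(12/13) = +1 → QR.
Total quadratic residues among the 7: 4.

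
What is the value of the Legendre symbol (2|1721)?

Pull out 2: since 1721 ≡ 1 (mod 8), (2/1721) = +1.
Reached (1/1721) = 1. Collecting the sign flips along the way, the symbol is +1.

1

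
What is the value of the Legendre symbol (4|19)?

Pull out 2^2: since 19 ≡ 3 (mod 8), (2/19) = -1, so (2/19)^2 = +1.
Reached (1/19) = 1. Collecting the sign flips along the way, the symbol is +1.

1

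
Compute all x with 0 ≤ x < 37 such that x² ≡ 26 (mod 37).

37 ≡ 1 (mod 4), so we find a root by search.
Trying successive values, 10² = 100 ≡ 26 (mod 37). The other root is 37 − 10 = 27.

10, 27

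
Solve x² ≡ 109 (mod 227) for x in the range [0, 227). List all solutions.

91, 136

Since 227 ≡ 3 (mod 4), a square root of 109 is 109^((227+1)/4) = 109^57 mod 227.
Repeated squaring: 109^2≡77, 109^4≡27, 109^8≡48, 109^16≡34, 109^32≡21 (mod 227).
109^57 = 109^(32+16+8+1) ≡ 136 (mod 227).
Check: 136² = 18496 ≡ 109 (mod 227). The two roots are 91 and 136.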